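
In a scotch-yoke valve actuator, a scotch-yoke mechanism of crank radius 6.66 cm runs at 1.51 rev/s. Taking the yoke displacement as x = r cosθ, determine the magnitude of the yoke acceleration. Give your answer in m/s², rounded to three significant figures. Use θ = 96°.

ω = 9.488 rad/s (from 1.51 rev/s).
x = r cosθ ⇒ ẍ = −rω² cosθ (ω constant).
|a| = rω²|cosθ| = 0.0666·(9.488)²·|cos 96°| = 0.62665 m/s².

0.627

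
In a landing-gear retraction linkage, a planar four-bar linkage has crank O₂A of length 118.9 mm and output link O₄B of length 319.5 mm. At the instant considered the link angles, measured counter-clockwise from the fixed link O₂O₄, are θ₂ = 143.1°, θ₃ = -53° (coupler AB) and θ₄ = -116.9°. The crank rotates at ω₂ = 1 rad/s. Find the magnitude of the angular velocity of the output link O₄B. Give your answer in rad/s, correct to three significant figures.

0.115

ω₂ = 1 rad/s
Differentiating the loop-closure r₂e^{iθ₂}+r₃e^{iθ₃}=r₁+r₄e^{iθ₄} gives r₂ω₂e^{iθ₂}+r₃ω₃e^{iθ₃}=r₄ω₄e^{iθ₄}.
Eliminating the other unknown: ω₄ = r₂ω₂ sin(θ₂−θ₃) / [r₄ sin(θ₄−θ₃)].
Numerator sine = -0.27731; denominator sine = -0.89803.
Result = 0.1189·1·(-0.27731) / (0.3195·(-0.89803)) = +0.11492 rad/s; magnitude 0.11492 rad/s.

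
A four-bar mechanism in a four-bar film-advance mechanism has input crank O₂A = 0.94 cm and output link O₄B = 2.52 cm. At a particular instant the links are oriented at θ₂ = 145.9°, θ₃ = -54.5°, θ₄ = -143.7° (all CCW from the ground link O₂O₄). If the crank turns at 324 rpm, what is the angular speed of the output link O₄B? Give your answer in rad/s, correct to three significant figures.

4.41

ω₂ = 33.93 rad/s (from 324 rpm).
Differentiating the loop-closure r₂e^{iθ₂}+r₃e^{iθ₃}=r₁+r₄e^{iθ₄} gives r₂ω₂e^{iθ₂}+r₃ω₃e^{iθ₃}=r₄ω₄e^{iθ₄}.
Eliminating the other unknown: ω₄ = r₂ω₂ sin(θ₂−θ₃) / [r₄ sin(θ₄−θ₃)].
Numerator sine = -0.34857; denominator sine = -0.99990.
Result = 0.0094·33.93·(-0.34857) / (0.0252·(-0.99990)) = +4.412 rad/s; magnitude 4.412 rad/s.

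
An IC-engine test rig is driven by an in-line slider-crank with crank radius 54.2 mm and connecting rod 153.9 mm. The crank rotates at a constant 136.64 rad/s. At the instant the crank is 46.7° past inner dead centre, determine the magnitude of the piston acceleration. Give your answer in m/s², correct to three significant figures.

684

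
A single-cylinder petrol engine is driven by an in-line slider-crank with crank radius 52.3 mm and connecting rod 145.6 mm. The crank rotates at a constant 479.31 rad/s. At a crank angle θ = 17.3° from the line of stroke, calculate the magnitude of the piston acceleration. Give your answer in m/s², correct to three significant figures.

15100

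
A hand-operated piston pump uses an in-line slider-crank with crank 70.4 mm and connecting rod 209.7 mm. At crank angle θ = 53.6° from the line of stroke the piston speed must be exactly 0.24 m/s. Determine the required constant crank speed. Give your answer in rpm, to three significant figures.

For an in-line slider-crank, |v_piston| = rω|sinθ|·[1 + r cosθ/√(L² − r² sin²θ)].
With r = 0.0704 m, L = 0.2097 m, θ = 53.6°: the bracketed kinematic factor |dx/dθ| = 0.068389 m.
ω = v/|dx/dθ| = 0.24/0.068389 = 3.5093 rad/s.
N = 60ω/(2π) = 33.511 rpm.

33.5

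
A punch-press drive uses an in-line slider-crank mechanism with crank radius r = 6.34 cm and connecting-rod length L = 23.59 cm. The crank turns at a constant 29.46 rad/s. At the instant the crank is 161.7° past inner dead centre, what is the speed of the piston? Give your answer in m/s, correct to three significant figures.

0.436

ω = 29.46 rad/s
For an in-line slider-crank, x = r cosθ + √(L² − r² sin²θ), so v = −rω sinθ·[1 + r cosθ/√(L² − r² sin²θ)].
With r = 0.0634 m, L = 0.2359 m, θ = 161.7°: √(L² − r² sin²θ) = 0.23506 m.
v = −0.0634·29.46·0.31399·[1 + 0.0634·-0.94943/0.23506] = -0.43628 m/s.
|v| = 0.43628 m/s.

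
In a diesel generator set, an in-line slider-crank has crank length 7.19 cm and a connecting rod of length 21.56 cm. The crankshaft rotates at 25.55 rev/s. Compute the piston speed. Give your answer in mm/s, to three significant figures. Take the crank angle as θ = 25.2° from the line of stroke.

6410

ω = 2π·25.6 = 160.5 rad/s
For an in-line slider-crank, x = r cosθ + √(L² − r² sin²θ), so v = −rω sinθ·[1 + r cosθ/√(L² − r² sin²θ)].
With r = 0.0719 m, L = 0.2156 m, θ = 25.2°: √(L² − r² sin²θ) = 0.21342 m.
v = −0.0719·160.5·0.42578·[1 + 0.0719·0.90483/0.21342] = -6.4127 m/s.
|v| = 6.4127 m/s = 6412.7 mm/s.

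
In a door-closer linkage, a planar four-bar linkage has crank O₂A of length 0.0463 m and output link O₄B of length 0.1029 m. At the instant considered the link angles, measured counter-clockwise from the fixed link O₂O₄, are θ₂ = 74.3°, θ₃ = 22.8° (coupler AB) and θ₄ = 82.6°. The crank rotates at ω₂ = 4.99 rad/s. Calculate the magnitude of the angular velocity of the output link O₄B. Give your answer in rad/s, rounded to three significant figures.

2.03

ω₂ = 4.99 rad/s
Differentiating the loop-closure r₂e^{iθ₂}+r₃e^{iθ₃}=r₁+r₄e^{iθ₄} gives r₂ω₂e^{iθ₂}+r₃ω₃e^{iθ₃}=r₄ω₄e^{iθ₄}.
Eliminating the other unknown: ω₄ = r₂ω₂ sin(θ₂−θ₃) / [r₄ sin(θ₄−θ₃)].
Numerator sine = +0.78261; denominator sine = +0.86427.
Result = 0.0463·4.99·(+0.78261) / (0.1029·(+0.86427)) = +2.0331 rad/s; magnitude 2.0331 rad/s.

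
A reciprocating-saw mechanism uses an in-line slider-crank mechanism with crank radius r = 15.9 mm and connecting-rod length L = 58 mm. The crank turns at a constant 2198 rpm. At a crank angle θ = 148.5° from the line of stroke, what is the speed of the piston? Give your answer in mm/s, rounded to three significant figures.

ω = 2π·2198/60 = 230.2 rad/s
For an in-line slider-crank, x = r cosθ + √(L² − r² sin²θ), so v = −rω sinθ·[1 + r cosθ/√(L² − r² sin²θ)].
With r = 0.0159 m, L = 0.058 m, θ = 148.5°: √(L² − r² sin²θ) = 0.057402 m.
v = −0.0159·230.2·0.52250·[1 + 0.0159·-0.85264/0.057402] = -1.4606 m/s.
|v| = 1.4606 m/s = 1460.6 mm/s.

1460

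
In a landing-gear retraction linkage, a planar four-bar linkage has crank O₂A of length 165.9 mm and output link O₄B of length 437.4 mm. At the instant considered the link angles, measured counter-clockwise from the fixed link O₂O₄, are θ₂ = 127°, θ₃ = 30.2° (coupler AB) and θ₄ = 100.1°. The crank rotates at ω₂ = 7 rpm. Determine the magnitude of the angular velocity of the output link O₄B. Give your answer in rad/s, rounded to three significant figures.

ω₂ = 0.733 rad/s (from 7 rpm).
Differentiating the loop-closure r₂e^{iθ₂}+r₃e^{iθ₃}=r₁+r₄e^{iθ₄} gives r₂ω₂e^{iθ₂}+r₃ω₃e^{iθ₃}=r₄ω₄e^{iθ₄}.
Eliminating the other unknown: ω₄ = r₂ω₂ sin(θ₂−θ₃) / [r₄ sin(θ₄−θ₃)].
Numerator sine = +0.99297; denominator sine = +0.93909.
Result = 0.1659·0.733·(+0.99297) / (0.4374·(+0.93909)) = +0.29398 rad/s; magnitude 0.29398 rad/s.

0.294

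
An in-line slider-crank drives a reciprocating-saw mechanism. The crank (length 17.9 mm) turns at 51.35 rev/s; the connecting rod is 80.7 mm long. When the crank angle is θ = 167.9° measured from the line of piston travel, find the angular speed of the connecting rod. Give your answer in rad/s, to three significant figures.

70.1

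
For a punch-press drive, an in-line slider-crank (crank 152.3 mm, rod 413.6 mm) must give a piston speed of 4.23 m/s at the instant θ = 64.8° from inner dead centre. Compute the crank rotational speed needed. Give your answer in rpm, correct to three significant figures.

251

For an in-line slider-crank, |v_piston| = rω|sinθ|·[1 + r cosθ/√(L² − r² sin²θ)].
With r = 0.1523 m, L = 0.4136 m, θ = 64.8°: the bracketed kinematic factor |dx/dθ| = 0.16072 m.
ω = v/|dx/dθ| = 4.23/0.16072 = 26.319 rad/s.
N = 60ω/(2π) = 251.33 rpm.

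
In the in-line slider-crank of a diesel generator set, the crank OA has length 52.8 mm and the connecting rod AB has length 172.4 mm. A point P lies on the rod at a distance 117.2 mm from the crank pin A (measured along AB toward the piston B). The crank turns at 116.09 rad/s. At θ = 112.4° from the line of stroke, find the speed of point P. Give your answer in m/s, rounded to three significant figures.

ω = 116.1 rad/s.  Crank-pin speed |V_A| = rω = 6.1296 m/s, perpendicular to OA.
Rod angle: sinφ = −(r/L) sinθ ⇒ φ = -16.449°; ω_rod = −rω cosθ/√(L²−r²sin²θ) = +14.127 rad/s.
V_P = V_A + ω_rod × AP, with AP = 0.1172 m along the rod.
Components: V_Px = −rω sinθ − a·ω_rod·sinφ = -5.1982 m/s;  V_Py = rω cosθ + a·ω_rod·cosφ = -0.74789 m/s.
|V_P| = √(V_Px² + V_Py²) = 5.2518 m/s.

5.25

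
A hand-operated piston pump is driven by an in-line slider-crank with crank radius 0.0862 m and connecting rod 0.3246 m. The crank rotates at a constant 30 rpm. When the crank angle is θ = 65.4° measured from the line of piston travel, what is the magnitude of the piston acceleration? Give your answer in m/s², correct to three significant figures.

0.205

ω = 2π·30/60 = 3.142 rad/s
x(θ) = r cosθ + √(L² − r² sin²θ); with ω constant, a = ω²·d²x/dθ².
d²x/dθ² = −r cosθ − r²(cos2θ)/√u − r⁴ sin²2θ/(4u^{3/2}),  u = L² − r² sin²θ = 0.0992223 m².
Substituting r = 0.0862 m, L = 0.3246 m, θ = 65.4°: d²x/dθ² = -0.020723 m.
a = ω²·d²x/dθ² = (3.142)²·(-0.020723) = -0.20453 m/s²;  |a| = 0.20453 m/s².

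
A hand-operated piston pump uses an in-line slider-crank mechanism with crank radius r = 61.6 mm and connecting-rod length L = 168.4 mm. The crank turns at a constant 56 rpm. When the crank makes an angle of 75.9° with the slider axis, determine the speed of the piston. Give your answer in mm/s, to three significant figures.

ω = 2π·56/60 = 5.864 rad/s
For an in-line slider-crank, x = r cosθ + √(L² − r² sin²θ), so v = −rω sinθ·[1 + r cosθ/√(L² − r² sin²θ)].
With r = 0.0616 m, L = 0.1684 m, θ = 75.9°: √(L² − r² sin²θ) = 0.15745 m.
v = −0.0616·5.864·0.96987·[1 + 0.0616·0.24362/0.15745] = -0.38375 m/s.
|v| = 0.38375 m/s = 383.75 mm/s.

384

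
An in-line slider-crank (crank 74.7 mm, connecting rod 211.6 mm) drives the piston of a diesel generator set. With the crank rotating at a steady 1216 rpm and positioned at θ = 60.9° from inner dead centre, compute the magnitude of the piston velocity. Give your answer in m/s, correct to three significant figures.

ω = 2π·1216/60 = 127.3 rad/s
For an in-line slider-crank, x = r cosθ + √(L² − r² sin²θ), so v = −rω sinθ·[1 + r cosθ/√(L² − r² sin²θ)].
With r = 0.0747 m, L = 0.2116 m, θ = 60.9°: √(L² − r² sin²θ) = 0.20128 m.
v = −0.0747·127.3·0.87377·[1 + 0.0747·0.48634/0.20128] = -9.8117 m/s.
|v| = 9.8117 m/s.

9.81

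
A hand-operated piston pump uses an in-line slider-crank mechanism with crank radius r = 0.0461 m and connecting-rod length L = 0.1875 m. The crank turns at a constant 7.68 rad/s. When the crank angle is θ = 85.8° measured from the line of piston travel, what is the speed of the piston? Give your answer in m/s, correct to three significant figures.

0.360

ω = 7.68 rad/s
For an in-line slider-crank, x = r cosθ + √(L² − r² sin²θ), so v = −rω sinθ·[1 + r cosθ/√(L² − r² sin²θ)].
With r = 0.0461 m, L = 0.1875 m, θ = 85.8°: √(L² − r² sin²θ) = 0.18178 m.
v = −0.0461·7.68·0.99731·[1 + 0.0461·0.07324/0.18178] = -0.35966 m/s.
|v| = 0.35966 m/s.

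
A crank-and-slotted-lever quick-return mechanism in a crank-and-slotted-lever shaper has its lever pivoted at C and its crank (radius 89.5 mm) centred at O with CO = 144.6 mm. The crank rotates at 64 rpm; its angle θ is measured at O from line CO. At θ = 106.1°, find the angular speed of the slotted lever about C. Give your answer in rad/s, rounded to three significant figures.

ω = 6.702 rad/s (from 64 rpm).
Crank pin A relative to C: A = (d + r cosθ, r sinθ); lever angle φ = atan2(r sinθ, d + r cosθ).
Differentiating tanφ: φ̇ = rω(d cosθ + r)/(d² + r² + 2dr cosθ).
d² + r² + 2dr cosθ = |CA|² = 0.0217416 m²;  d cosθ + r = +0.0494 m.
|ω_lever| = |0.0895·6.702·+0.0494| / 0.0217416 = 1.3629 rad/s.

1.36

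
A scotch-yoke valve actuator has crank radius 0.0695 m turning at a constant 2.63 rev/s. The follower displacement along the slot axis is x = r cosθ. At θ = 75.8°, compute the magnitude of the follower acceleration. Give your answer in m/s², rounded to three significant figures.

4.66

ω = 16.52 rad/s (from 2.63 rev/s).
x = r cosθ ⇒ ẍ = −rω² cosθ (ω constant).
|a| = rω²|cosθ| = 0.0695·(16.52)²·|cos 75.8°| = 4.6555 m/s².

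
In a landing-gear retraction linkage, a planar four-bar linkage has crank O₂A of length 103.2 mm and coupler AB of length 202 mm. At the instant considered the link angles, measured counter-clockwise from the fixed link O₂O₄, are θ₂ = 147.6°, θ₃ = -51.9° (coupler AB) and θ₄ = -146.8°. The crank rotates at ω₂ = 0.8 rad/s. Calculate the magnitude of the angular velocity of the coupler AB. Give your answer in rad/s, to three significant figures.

0.374

ω₂ = 0.8 rad/s
Differentiating the loop-closure r₂e^{iθ₂}+r₃e^{iθ₃}=r₁+r₄e^{iθ₄} gives r₂ω₂e^{iθ₂}+r₃ω₃e^{iθ₃}=r₄ω₄e^{iθ₄}.
Eliminating the other unknown: ω₃ = r₂ω₂ sin(θ₄−θ₂) / [r₃ sin(θ₃−θ₄)].
Numerator sine = +0.91068; denominator sine = +0.99635.
Result = 0.1032·0.8·(+0.91068) / (0.202·(+0.99635)) = +0.37357 rad/s; magnitude 0.37357 rad/s.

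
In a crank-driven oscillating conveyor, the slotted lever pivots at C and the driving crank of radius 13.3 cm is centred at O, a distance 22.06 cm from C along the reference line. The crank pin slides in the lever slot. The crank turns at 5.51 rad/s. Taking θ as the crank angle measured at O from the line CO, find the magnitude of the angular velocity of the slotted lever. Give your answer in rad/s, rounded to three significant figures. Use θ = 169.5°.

ω = 5.51 rad/s
Crank pin A relative to C: A = (d + r cosθ, r sinθ); lever angle φ = atan2(r sinθ, d + r cosθ).
Differentiating tanφ: φ̇ = rω(d cosθ + r)/(d² + r² + 2dr cosθ).
d² + r² + 2dr cosθ = |CA|² = 0.00865636 m²;  d cosθ + r = -0.083906 m.
|ω_lever| = |0.133·5.51·-0.083906| / 0.00865636 = 7.1033 rad/s.

7.10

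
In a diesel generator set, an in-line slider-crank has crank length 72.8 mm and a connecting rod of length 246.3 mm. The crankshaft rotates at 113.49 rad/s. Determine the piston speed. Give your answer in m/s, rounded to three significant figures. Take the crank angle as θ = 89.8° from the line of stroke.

ω = 113.5 rad/s
For an in-line slider-crank, x = r cosθ + √(L² − r² sin²θ), so v = −rω sinθ·[1 + r cosθ/√(L² − r² sin²θ)].
With r = 0.0728 m, L = 0.2463 m, θ = 89.8°: √(L² − r² sin²θ) = 0.2353 m.
v = −0.0728·113.5·0.99999·[1 + 0.0728·0.00349/0.2353] = -8.2709 m/s.
|v| = 8.2709 m/s.

8.27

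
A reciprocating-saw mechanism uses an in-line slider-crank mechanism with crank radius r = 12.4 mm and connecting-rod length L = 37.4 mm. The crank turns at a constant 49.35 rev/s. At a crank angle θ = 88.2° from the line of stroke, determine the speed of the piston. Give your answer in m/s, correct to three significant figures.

3.89

ω = 2π·49.4 = 310.1 rad/s
For an in-line slider-crank, x = r cosθ + √(L² − r² sin²θ), so v = −rω sinθ·[1 + r cosθ/√(L² − r² sin²θ)].
With r = 0.0124 m, L = 0.0374 m, θ = 88.2°: √(L² − r² sin²θ) = 0.035287 m.
v = −0.0124·310.1·0.99951·[1 + 0.0124·0.03141/0.035287] = -3.8855 m/s.
|v| = 3.8855 m/s.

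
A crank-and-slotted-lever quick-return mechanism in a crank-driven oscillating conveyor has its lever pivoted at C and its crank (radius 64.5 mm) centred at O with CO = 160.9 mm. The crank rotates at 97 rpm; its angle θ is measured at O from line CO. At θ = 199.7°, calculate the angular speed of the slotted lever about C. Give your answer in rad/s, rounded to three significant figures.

5.42

ω = 10.16 rad/s (from 97 rpm).
Crank pin A relative to C: A = (d + r cosθ, r sinθ); lever angle φ = atan2(r sinθ, d + r cosθ).
Differentiating tanφ: φ̇ = rω(d cosθ + r)/(d² + r² + 2dr cosθ).
d² + r² + 2dr cosθ = |CA|² = 0.0105078 m²;  d cosθ + r = -0.086983 m.
|ω_lever| = |0.0645·10.16·-0.086983| / 0.0105078 = 5.4235 rad/s.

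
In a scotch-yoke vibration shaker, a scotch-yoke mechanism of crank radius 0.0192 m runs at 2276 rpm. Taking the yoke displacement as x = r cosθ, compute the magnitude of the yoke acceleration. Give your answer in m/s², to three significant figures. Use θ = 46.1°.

756

ω = 238.3 rad/s (from 2276 rpm).
x = r cosθ ⇒ ẍ = −rω² cosθ (ω constant).
|a| = rω²|cosθ| = 0.0192·(238.3)²·|cos 46.1°| = 756.29 m/s².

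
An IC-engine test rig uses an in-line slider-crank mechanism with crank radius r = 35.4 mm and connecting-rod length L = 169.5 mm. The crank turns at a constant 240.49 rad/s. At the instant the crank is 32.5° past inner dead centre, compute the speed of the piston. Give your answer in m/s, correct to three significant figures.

ω = 240.5 rad/s
For an in-line slider-crank, x = r cosθ + √(L² − r² sin²θ), so v = −rω sinθ·[1 + r cosθ/√(L² − r² sin²θ)].
With r = 0.0354 m, L = 0.1695 m, θ = 32.5°: √(L² − r² sin²θ) = 0.16843 m.
v = −0.0354·240.5·0.53730·[1 + 0.0354·0.84339/0.16843] = -5.3851 m/s.
|v| = 5.3851 m/s.

5.39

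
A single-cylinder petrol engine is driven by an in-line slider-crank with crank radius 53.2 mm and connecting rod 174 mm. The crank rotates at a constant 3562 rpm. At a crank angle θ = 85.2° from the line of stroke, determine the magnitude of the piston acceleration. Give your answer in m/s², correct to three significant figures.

1720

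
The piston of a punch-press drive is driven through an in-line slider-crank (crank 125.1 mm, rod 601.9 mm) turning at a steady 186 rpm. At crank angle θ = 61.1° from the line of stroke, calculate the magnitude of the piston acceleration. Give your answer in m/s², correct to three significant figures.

17.7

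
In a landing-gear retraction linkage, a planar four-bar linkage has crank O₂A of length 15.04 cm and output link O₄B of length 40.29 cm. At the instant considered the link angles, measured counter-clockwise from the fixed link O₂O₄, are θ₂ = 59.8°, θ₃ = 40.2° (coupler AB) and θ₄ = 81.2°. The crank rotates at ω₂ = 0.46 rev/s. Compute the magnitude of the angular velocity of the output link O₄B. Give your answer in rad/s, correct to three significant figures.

ω₂ = 2.89 rad/s (from 0.46 rev/s).
Differentiating the loop-closure r₂e^{iθ₂}+r₃e^{iθ₃}=r₁+r₄e^{iθ₄} gives r₂ω₂e^{iθ₂}+r₃ω₃e^{iθ₃}=r₄ω₄e^{iθ₄}.
Eliminating the other unknown: ω₄ = r₂ω₂ sin(θ₂−θ₃) / [r₄ sin(θ₄−θ₃)].
Numerator sine = +0.33545; denominator sine = +0.65606.
Result = 0.1504·2.89·(+0.33545) / (0.4029·(+0.65606)) = +0.55166 rad/s; magnitude 0.55166 rad/s.

0.552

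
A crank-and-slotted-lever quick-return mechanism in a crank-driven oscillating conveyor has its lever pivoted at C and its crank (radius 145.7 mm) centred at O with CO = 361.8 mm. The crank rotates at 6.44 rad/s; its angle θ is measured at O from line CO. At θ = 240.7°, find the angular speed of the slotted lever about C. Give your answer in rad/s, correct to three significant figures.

ω = 6.44 rad/s
Crank pin A relative to C: A = (d + r cosθ, r sinθ); lever angle φ = atan2(r sinθ, d + r cosθ).
Differentiating tanφ: φ̇ = rω(d cosθ + r)/(d² + r² + 2dr cosθ).
d² + r² + 2dr cosθ = |CA|² = 0.100533 m²;  d cosθ + r = -0.031359 m.
|ω_lever| = |0.1457·6.44·-0.031359| / 0.100533 = 0.29268 rad/s.

0.293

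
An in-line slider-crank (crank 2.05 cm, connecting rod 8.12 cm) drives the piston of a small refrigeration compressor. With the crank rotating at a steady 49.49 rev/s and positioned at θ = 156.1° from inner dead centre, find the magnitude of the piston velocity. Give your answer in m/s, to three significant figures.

ω = 2π·49.5 = 311 rad/s
For an in-line slider-crank, x = r cosθ + √(L² − r² sin²θ), so v = −rω sinθ·[1 + r cosθ/√(L² − r² sin²θ)].
With r = 0.0205 m, L = 0.0812 m, θ = 156.1°: √(L² − r² sin²θ) = 0.080774 m.
v = −0.0205·311·0.40514·[1 + 0.0205·-0.91425/0.080774] = -1.9834 m/s.
|v| = 1.9834 m/s.

1.98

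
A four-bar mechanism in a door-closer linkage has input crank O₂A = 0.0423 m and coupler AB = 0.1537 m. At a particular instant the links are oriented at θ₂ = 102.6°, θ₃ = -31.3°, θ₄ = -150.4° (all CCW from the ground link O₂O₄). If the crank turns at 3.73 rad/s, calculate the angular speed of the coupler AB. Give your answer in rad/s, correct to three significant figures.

ω₂ = 3.73 rad/s
Differentiating the loop-closure r₂e^{iθ₂}+r₃e^{iθ₃}=r₁+r₄e^{iθ₄} gives r₂ω₂e^{iθ₂}+r₃ω₃e^{iθ₃}=r₄ω₄e^{iθ₄}.
Eliminating the other unknown: ω₃ = r₂ω₂ sin(θ₄−θ₂) / [r₃ sin(θ₃−θ₄)].
Numerator sine = +0.95630; denominator sine = +0.87377.
Result = 0.0423·3.73·(+0.95630) / (0.1537·(+0.87377)) = +1.1235 rad/s; magnitude 1.1235 rad/s.

1.12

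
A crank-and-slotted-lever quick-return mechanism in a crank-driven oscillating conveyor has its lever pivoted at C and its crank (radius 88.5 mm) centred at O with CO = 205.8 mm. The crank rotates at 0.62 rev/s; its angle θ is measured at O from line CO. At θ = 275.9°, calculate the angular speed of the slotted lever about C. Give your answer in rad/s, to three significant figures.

0.701

ω = 3.896 rad/s (from 0.62 rev/s).
Crank pin A relative to C: A = (d + r cosθ, r sinθ); lever angle φ = atan2(r sinθ, d + r cosθ).
Differentiating tanφ: φ̇ = rω(d cosθ + r)/(d² + r² + 2dr cosθ).
d² + r² + 2dr cosθ = |CA|² = 0.0539303 m²;  d cosθ + r = +0.10965 m.
|ω_lever| = |0.0885·3.896·+0.10965| / 0.0539303 = 0.70099 rad/s.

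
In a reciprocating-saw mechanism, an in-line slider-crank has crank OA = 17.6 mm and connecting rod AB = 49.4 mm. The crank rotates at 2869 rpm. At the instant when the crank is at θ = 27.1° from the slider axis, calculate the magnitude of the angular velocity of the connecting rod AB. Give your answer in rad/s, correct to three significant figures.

ω = 300.4 rad/s (converted from 2869 rpm).
The rod makes angle φ with the slider axis where L sinφ = r sinθ; differentiating, L cosφ·φ̇ = r ω cosθ.
L cosφ = √(L² − r² sin²θ) = 0.048745 m.
|ω_rod| = r ω |cosθ| / √(L² − r² sin²θ) = 0.0176·300.4·0.89021/0.048745 = 96.568 rad/s.

96.6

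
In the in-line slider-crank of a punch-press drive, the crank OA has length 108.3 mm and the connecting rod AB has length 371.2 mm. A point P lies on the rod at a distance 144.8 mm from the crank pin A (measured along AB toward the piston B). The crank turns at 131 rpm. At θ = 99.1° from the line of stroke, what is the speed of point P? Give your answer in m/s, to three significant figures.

ω = 13.72 rad/s.  Crank-pin speed |V_A| = rω = 1.4857 m/s, perpendicular to OA.
Rod angle: sinφ = −(r/L) sinθ ⇒ φ = -16.743°; ω_rod = −rω cosθ/√(L²−r²sin²θ) = +0.66104 rad/s.
V_P = V_A + ω_rod × AP, with AP = 0.1448 m along the rod.
Components: V_Px = −rω sinθ − a·ω_rod·sinφ = -1.4394 m/s;  V_Py = rω cosθ + a·ω_rod·cosφ = -0.14331 m/s.
|V_P| = √(V_Px² + V_Py²) = 1.4465 m/s.

1.45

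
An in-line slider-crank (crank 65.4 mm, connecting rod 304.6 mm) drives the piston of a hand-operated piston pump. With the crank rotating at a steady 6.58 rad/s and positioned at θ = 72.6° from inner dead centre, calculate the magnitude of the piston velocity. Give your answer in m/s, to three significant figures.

ω = 6.58 rad/s
For an in-line slider-crank, x = r cosθ + √(L² − r² sin²θ), so v = −rω sinθ·[1 + r cosθ/√(L² − r² sin²θ)].
With r = 0.0654 m, L = 0.3046 m, θ = 72.6°: √(L² − r² sin²θ) = 0.29814 m.
v = −0.0654·6.58·0.95424·[1 + 0.0654·0.29904/0.29814] = -0.43758 m/s.
|v| = 0.43758 m/s.

0.438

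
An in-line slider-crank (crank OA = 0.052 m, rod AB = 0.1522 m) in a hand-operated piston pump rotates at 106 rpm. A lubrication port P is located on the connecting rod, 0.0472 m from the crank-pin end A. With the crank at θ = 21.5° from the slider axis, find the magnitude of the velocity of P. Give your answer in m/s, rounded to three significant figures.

ω = 11.1 rad/s.  Crank-pin speed |V_A| = rω = 0.57722 m/s, perpendicular to OA.
Rod angle: sinφ = −(r/L) sinθ ⇒ φ = -7.193°; ω_rod = −rω cosθ/√(L²−r²sin²θ) = -3.5566 rad/s.
V_P = V_A + ω_rod × AP, with AP = 0.0472 m along the rod.
Components: V_Px = −rω sinθ − a·ω_rod·sinφ = -0.23257 m/s;  V_Py = rω cosθ + a·ω_rod·cosφ = +0.3705 m/s.
|V_P| = √(V_Px² + V_Py²) = 0.43745 m/s.

0.437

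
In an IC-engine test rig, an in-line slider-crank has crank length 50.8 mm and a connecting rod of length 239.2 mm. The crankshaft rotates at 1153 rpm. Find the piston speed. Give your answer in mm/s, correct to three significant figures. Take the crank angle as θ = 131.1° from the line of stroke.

3970

ω = 2π·1153/60 = 120.7 rad/s
For an in-line slider-crank, x = r cosθ + √(L² − r² sin²θ), so v = −rω sinθ·[1 + r cosθ/√(L² − r² sin²θ)].
With r = 0.0508 m, L = 0.2392 m, θ = 131.1°: √(L² − r² sin²θ) = 0.23612 m.
v = −0.0508·120.7·0.75356·[1 + 0.0508·-0.65738/0.23612] = -3.9684 m/s.
|v| = 3.9684 m/s = 3968.4 mm/s.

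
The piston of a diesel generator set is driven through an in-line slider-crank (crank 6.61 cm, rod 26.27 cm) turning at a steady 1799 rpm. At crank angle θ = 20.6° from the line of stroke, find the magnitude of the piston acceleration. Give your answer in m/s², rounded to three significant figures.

ω = 2π·1799/60 = 188.4 rad/s
x(θ) = r cosθ + √(L² − r² sin²θ); with ω constant, a = ω²·d²x/dθ².
d²x/dθ² = −r cosθ − r²(cos2θ)/√u − r⁴ sin²2θ/(4u^{3/2}),  u = L² − r² sin²θ = 0.0684704 m².
Substituting r = 0.0661 m, L = 0.2627 m, θ = 20.6°: d²x/dθ² = -0.074553 m.
a = ω²·d²x/dθ² = (188.4)²·(-0.074553) = -2646 m/s²;  |a| = 2646 m/s².

2650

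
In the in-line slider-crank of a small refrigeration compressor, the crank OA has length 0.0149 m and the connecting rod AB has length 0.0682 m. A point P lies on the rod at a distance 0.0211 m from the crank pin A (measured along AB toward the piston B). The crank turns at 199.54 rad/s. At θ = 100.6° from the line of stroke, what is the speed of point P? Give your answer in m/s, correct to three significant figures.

2.91

ω = 199.5 rad/s.  Crank-pin speed |V_A| = rω = 2.9731 m/s, perpendicular to OA.
Rod angle: sinφ = −(r/L) sinθ ⇒ φ = -12.401°; ω_rod = −rω cosθ/√(L²−r²sin²θ) = +8.2108 rad/s.
V_P = V_A + ω_rod × AP, with AP = 0.0211 m along the rod.
Components: V_Px = −rω sinθ − a·ω_rod·sinφ = -2.8852 m/s;  V_Py = rω cosθ + a·ω_rod·cosφ = -0.37771 m/s.
|V_P| = √(V_Px² + V_Py²) = 2.9098 m/s.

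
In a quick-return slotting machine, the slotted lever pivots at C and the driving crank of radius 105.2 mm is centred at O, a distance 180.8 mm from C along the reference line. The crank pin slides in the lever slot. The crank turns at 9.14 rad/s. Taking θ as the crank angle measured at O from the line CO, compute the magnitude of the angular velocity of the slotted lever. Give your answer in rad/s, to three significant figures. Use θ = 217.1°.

2.80

ω = 9.14 rad/s
Crank pin A relative to C: A = (d + r cosθ, r sinθ); lever angle φ = atan2(r sinθ, d + r cosθ).
Differentiating tanφ: φ̇ = rω(d cosθ + r)/(d² + r² + 2dr cosθ).
d² + r² + 2dr cosθ = |CA|² = 0.0134153 m²;  d cosθ + r = -0.039003 m.
|ω_lever| = |0.1052·9.14·-0.039003| / 0.0134153 = 2.7955 rad/s.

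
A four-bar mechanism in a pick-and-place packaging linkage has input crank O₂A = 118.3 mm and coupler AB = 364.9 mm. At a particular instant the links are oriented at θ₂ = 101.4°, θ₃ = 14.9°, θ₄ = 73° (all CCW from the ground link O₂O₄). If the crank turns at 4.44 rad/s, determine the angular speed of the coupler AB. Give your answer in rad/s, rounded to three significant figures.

0.806

ω₂ = 4.44 rad/s
Differentiating the loop-closure r₂e^{iθ₂}+r₃e^{iθ₃}=r₁+r₄e^{iθ₄} gives r₂ω₂e^{iθ₂}+r₃ω₃e^{iθ₃}=r₄ω₄e^{iθ₄}.
Eliminating the other unknown: ω₃ = r₂ω₂ sin(θ₄−θ₂) / [r₃ sin(θ₃−θ₄)].
Numerator sine = -0.47562; denominator sine = -0.84897.
Result = 0.1183·4.44·(-0.47562) / (0.3649·(-0.84897)) = +0.80643 rad/s; magnitude 0.80643 rad/s.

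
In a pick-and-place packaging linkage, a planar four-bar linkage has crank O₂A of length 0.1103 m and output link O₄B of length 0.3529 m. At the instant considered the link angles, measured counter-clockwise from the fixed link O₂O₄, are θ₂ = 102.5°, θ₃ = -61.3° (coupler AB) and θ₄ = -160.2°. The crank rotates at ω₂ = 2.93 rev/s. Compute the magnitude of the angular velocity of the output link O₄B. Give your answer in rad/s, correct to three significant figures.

1.62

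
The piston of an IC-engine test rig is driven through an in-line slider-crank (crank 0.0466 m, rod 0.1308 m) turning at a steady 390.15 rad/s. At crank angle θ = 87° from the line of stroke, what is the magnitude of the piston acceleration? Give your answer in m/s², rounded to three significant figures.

2320

ω = 390.1 rad/s
x(θ) = r cosθ + √(L² − r² sin²θ); with ω constant, a = ω²·d²x/dθ².
d²x/dθ² = −r cosθ − r²(cos2θ)/√u − r⁴ sin²2θ/(4u^{3/2}),  u = L² − r² sin²θ = 0.014943 m².
Substituting r = 0.0466 m, L = 0.1308 m, θ = 87°: d²x/dθ² = +0.015221 m.
a = ω²·d²x/dθ² = (390.1)²·(+0.015221) = +2316.9 m/s²;  |a| = 2316.9 m/s².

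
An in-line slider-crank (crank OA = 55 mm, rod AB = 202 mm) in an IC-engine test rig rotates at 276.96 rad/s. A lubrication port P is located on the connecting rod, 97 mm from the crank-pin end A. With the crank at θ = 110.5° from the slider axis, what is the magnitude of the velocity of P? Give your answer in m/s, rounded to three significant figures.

13.9

ω = 277 rad/s.  Crank-pin speed |V_A| = rω = 15.233 m/s, perpendicular to OA.
Rod angle: sinφ = −(r/L) sinθ ⇒ φ = -14.776°; ω_rod = −rω cosθ/√(L²−r²sin²θ) = +27.312 rad/s.
V_P = V_A + ω_rod × AP, with AP = 0.097 m along the rod.
Components: V_Px = −rω sinθ − a·ω_rod·sinφ = -13.592 m/s;  V_Py = rω cosθ + a·ω_rod·cosφ = -2.773 m/s.
|V_P| = √(V_Px² + V_Py²) = 13.872 m/s.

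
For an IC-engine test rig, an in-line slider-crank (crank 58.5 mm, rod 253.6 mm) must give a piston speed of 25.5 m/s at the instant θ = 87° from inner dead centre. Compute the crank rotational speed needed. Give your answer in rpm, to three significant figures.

4120

For an in-line slider-crank, |v_piston| = rω|sinθ|·[1 + r cosθ/√(L² − r² sin²θ)].
With r = 0.0585 m, L = 0.2536 m, θ = 87°: the bracketed kinematic factor |dx/dθ| = 0.059145 m.
ω = v/|dx/dθ| = 25.5/0.059145 = 431.15 rad/s.
N = 60ω/(2π) = 4117.1 rpm.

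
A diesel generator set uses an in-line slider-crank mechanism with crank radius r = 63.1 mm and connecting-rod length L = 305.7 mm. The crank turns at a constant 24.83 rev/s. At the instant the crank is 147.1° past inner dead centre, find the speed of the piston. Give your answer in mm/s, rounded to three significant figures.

4410

ω = 2π·24.8 = 156 rad/s
For an in-line slider-crank, x = r cosθ + √(L² − r² sin²θ), so v = −rω sinθ·[1 + r cosθ/√(L² − r² sin²θ)].
With r = 0.0631 m, L = 0.3057 m, θ = 147.1°: √(L² − r² sin²θ) = 0.30377 m.
v = −0.0631·156·0.54317·[1 + 0.0631·-0.83962/0.30377] = -4.4146 m/s.
|v| = 4.4146 m/s = 4414.6 mm/s.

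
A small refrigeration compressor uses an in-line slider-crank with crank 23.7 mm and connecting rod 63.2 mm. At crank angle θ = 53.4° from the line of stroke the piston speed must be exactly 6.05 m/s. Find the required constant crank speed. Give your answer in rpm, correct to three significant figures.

For an in-line slider-crank, |v_piston| = rω|sinθ|·[1 + r cosθ/√(L² − r² sin²θ)].
With r = 0.0237 m, L = 0.0632 m, θ = 53.4°: the bracketed kinematic factor |dx/dθ| = 0.023488 m.
ω = v/|dx/dθ| = 6.05/0.023488 = 257.58 rad/s.
N = 60ω/(2π) = 2459.7 rpm.

2460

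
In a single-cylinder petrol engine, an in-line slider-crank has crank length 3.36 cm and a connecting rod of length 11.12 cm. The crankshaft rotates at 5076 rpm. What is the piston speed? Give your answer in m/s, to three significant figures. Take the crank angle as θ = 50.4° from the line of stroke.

ω = 2π·5076/60 = 531.6 rad/s
For an in-line slider-crank, x = r cosθ + √(L² − r² sin²θ), so v = −rω sinθ·[1 + r cosθ/√(L² − r² sin²θ)].
With r = 0.0336 m, L = 0.1112 m, θ = 50.4°: √(L² − r² sin²θ) = 0.10814 m.
v = −0.0336·531.6·0.77051·[1 + 0.0336·0.63742/0.10814] = -16.487 m/s.
|v| = 16.487 m/s.

16.5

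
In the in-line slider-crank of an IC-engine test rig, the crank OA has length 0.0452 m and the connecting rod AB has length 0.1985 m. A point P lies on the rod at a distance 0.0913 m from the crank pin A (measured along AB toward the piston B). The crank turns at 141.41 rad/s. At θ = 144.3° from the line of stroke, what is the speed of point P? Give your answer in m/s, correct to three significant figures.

4.41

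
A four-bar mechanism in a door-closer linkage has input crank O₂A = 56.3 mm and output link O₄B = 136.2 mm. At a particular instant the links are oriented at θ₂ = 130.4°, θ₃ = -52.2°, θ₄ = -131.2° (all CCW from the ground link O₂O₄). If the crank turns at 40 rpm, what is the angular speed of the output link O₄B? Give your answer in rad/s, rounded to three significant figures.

0.0800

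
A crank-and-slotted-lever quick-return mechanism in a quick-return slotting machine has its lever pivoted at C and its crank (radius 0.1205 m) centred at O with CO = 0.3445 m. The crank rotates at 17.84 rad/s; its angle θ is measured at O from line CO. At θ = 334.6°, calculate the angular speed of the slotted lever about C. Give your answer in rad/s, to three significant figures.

4.46

ω = 17.84 rad/s
Crank pin A relative to C: A = (d + r cosθ, r sinθ); lever angle φ = atan2(r sinθ, d + r cosθ).
Differentiating tanφ: φ̇ = rω(d cosθ + r)/(d² + r² + 2dr cosθ).
d² + r² + 2dr cosθ = |CA|² = 0.208199 m²;  d cosθ + r = +0.4317 m.
|ω_lever| = |0.1205·17.84·+0.4317| / 0.208199 = 4.4574 rad/s.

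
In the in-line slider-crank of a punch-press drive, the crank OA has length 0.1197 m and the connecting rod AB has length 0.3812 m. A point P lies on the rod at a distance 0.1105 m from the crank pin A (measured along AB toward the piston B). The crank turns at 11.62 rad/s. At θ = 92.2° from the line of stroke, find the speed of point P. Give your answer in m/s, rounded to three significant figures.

ω = 11.62 rad/s.  Crank-pin speed |V_A| = rω = 1.3909 m/s, perpendicular to OA.
Rod angle: sinφ = −(r/L) sinθ ⇒ φ = -18.287°; ω_rod = −rω cosθ/√(L²−r²sin²θ) = +0.14752 rad/s.
V_P = V_A + ω_rod × AP, with AP = 0.1105 m along the rod.
Components: V_Px = −rω sinθ − a·ω_rod·sinφ = -1.3848 m/s;  V_Py = rω cosθ + a·ω_rod·cosφ = -0.037917 m/s.
|V_P| = √(V_Px² + V_Py²) = 1.3853 m/s.

1.39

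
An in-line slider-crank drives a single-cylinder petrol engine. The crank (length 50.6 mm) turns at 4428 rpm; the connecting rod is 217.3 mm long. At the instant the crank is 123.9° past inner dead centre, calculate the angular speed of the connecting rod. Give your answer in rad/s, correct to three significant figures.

ω = 463.7 rad/s (converted from 4428 rpm).
The rod makes angle φ with the slider axis where L sinφ = r sinθ; differentiating, L cosφ·φ̇ = r ω cosθ.
L cosφ = √(L² − r² sin²θ) = 0.2132 m.
|ω_rod| = r ω |cosθ| / √(L² − r² sin²θ) = 0.0506·463.7·0.55775/0.2132 = 61.38 rad/s.

61.4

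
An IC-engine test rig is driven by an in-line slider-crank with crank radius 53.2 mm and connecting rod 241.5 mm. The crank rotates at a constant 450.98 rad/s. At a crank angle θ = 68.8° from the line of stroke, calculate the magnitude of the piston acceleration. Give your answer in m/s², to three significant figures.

2130

ω = 451 rad/s
x(θ) = r cosθ + √(L² − r² sin²θ); with ω constant, a = ω²·d²x/dθ².
d²x/dθ² = −r cosθ − r²(cos2θ)/√u − r⁴ sin²2θ/(4u^{3/2}),  u = L² − r² sin²θ = 0.0558621 m².
Substituting r = 0.0532 m, L = 0.2415 m, θ = 68.8°: d²x/dθ² = -0.010465 m.
a = ω²·d²x/dθ² = (451)²·(-0.010465) = -2128.3 m/s²;  |a| = 2128.3 m/s².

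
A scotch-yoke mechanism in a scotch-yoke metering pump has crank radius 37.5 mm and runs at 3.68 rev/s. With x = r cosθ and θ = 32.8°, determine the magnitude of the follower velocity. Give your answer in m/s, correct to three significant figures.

ω = 23.12 rad/s (from 3.68 rev/s).
x = r cosθ ⇒ ẋ = −rω sinθ.
|v| = rω|sinθ| = 0.0375·23.12·|sin 32.8°| = 0.4697 m/s.

0.470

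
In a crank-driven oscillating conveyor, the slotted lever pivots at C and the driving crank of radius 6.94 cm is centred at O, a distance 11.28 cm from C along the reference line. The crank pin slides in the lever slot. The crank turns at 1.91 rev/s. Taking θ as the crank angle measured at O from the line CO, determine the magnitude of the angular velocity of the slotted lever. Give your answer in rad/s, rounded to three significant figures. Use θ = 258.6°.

2.72

ω = 12 rad/s (from 1.91 rev/s).
Crank pin A relative to C: A = (d + r cosθ, r sinθ); lever angle φ = atan2(r sinθ, d + r cosθ).
Differentiating tanφ: φ̇ = rω(d cosθ + r)/(d² + r² + 2dr cosθ).
d² + r² + 2dr cosθ = |CA|² = 0.0144456 m²;  d cosθ + r = +0.047104 m.
|ω_lever| = |0.0694·12·+0.047104| / 0.0144456 = 2.7158 rad/s.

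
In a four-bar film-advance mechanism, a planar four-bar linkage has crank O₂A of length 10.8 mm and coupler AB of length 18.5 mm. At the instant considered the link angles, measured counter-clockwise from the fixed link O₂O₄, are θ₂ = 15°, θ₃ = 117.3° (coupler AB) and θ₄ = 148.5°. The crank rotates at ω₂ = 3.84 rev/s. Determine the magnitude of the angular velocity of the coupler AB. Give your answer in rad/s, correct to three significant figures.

19.7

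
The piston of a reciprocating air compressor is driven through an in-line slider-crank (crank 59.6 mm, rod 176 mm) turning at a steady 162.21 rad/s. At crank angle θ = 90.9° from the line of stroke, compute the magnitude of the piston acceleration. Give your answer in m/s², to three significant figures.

ω = 162.2 rad/s
x(θ) = r cosθ + √(L² − r² sin²θ); with ω constant, a = ω²·d²x/dθ².
d²x/dθ² = −r cosθ − r²(cos2θ)/√u − r⁴ sin²2θ/(4u^{3/2}),  u = L² − r² sin²θ = 0.0274247 m².
Substituting r = 0.0596 m, L = 0.176 m, θ = 90.9°: d²x/dθ² = +0.022375 m.
a = ω²·d²x/dθ² = (162.2)²·(+0.022375) = +588.72 m/s²;  |a| = 588.72 m/s².

589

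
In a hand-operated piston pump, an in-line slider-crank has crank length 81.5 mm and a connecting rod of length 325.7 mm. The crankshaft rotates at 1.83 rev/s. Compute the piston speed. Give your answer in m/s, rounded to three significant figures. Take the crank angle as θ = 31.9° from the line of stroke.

ω = 2π·1.83 = 11.5 rad/s
For an in-line slider-crank, x = r cosθ + √(L² − r² sin²θ), so v = −rω sinθ·[1 + r cosθ/√(L² − r² sin²θ)].
With r = 0.0815 m, L = 0.3257 m, θ = 31.9°: √(L² − r² sin²θ) = 0.32284 m.
v = −0.0815·11.5·0.52844·[1 + 0.0815·0.84897/0.32284] = -0.60133 m/s.
|v| = 0.60133 m/s.

0.601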